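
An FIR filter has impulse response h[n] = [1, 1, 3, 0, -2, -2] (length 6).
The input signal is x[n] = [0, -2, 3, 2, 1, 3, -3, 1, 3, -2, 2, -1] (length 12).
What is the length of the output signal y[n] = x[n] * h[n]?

For linear convolution, the output length is:
len(y) = len(x) + len(h) - 1 = 12 + 6 - 1 = 17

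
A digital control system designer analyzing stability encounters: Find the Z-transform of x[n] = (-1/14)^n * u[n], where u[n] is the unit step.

The Z-transform of a^n * u[n] is z/(z-a) for |z| > |a|.
Here a = -1/14, so X(z) = z/(z - (-1/14)) = 14z/(14z + 1)
ROC: |z| > 1/14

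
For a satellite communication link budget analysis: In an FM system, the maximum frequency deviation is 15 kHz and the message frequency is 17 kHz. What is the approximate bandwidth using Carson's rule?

Carson's rule: BW = 2*(delta_f + f_m)
= 2*(15 + 17) kHz = 64 kHz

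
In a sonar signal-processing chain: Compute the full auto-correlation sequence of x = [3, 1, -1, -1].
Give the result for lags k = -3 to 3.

r_xx[k] = sum_m x[m]*x[m+k], indexed from 0, for k = -3 to 3:
  r_xx[-3] = x[3]*x[0] = -3
  r_xx[-2] = x[2]*x[0] + x[3]*x[1] = -4
  r_xx[-1] = x[1]*x[0] + x[2]*x[1] + x[3]*x[2] = 3
  r_xx[0] = x[0]*x[0] + x[1]*x[1] + x[2]*x[2] + x[3]*x[3] = 12
  r_xx[1] = x[0]*x[1] + x[1]*x[2] + x[2]*x[3] = 3
  r_xx[2] = x[0]*x[2] + x[1]*x[3] = -4
  r_xx[3] = x[0]*x[3] = -3
r_xx = [-3, -4, 3, 12, 3, -4, -3]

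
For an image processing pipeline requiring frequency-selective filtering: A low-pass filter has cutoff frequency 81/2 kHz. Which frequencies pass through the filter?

A low-pass filter passes all frequencies below the cutoff frequency 81/2 kHz and attenuates higher frequencies.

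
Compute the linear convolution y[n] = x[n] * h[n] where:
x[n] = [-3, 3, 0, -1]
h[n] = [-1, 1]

y[n] = sum_k x[k]*h[n-k]. Output length = len(x) + len(h) - 1 = 4 + 2 - 1 = 5.
y[0] = -3*-1 = 3
y[1] = 3*-1 + -3*1 = -6
y[2] = 0*-1 + 3*1 = 3
y[3] = -1*-1 + 0*1 = 1
y[4] = -1*1 = -1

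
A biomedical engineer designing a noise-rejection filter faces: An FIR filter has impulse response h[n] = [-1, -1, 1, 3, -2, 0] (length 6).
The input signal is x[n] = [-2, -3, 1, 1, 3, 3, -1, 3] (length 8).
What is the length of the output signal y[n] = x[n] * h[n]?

For linear convolution, the output length is:
len(y) = len(x) + len(h) - 1 = 8 + 6 - 1 = 13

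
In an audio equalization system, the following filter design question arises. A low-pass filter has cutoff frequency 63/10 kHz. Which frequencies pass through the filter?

A low-pass filter passes all frequencies below the cutoff frequency 63/10 kHz and attenuates higher frequencies.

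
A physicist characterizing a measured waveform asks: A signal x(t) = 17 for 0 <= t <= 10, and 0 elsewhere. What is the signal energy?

Energy = integral of |x(t)|^2 dt over the signal duration
= 17^2 * 10 = 289 * 10 = 2890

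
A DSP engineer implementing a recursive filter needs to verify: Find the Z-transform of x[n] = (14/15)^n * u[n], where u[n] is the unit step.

The Z-transform of a^n * u[n] is z/(z-a) for |z| > |a|.
Here a = 14/15, so X(z) = z/(z - (14/15)) = 15z/(15z - 14)
ROC: |z| > 14/15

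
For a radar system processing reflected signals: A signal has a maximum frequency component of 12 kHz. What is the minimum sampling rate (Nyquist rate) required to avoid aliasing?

By the Nyquist-Shannon sampling theorem,
the minimum sampling rate (Nyquist rate) must be at least 2 * f_max.
Nyquist rate = 2 * 12 kHz = 24 kHz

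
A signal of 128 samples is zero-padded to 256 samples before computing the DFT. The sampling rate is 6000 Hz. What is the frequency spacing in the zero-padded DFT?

Original DFT: N = 128, resolution = f_s/N = 6000/128 = 375/8 Hz
Zero-padded DFT: N = 256, resolution = f_s/N = 6000/256 = 375/16 Hz
Zero-padding interpolates the spectrum (finer frequency grid)
but does NOT improve the true spectral resolution (ability to resolve close frequencies).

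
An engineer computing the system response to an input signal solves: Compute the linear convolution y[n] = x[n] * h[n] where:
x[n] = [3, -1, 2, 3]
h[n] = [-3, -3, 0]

y[n] = sum_k x[k]*h[n-k]. Output length = len(x) + len(h) - 1 = 4 + 3 - 1 = 6.
y[0] = 3*-3 = -9
y[1] = -1*-3 + 3*-3 = -6
y[2] = 2*-3 + -1*-3 + 3*0 = -3
y[3] = 3*-3 + 2*-3 + -1*0 = -15
y[4] = 3*-3 + 2*0 = -9
y[5] = 3*0 = 0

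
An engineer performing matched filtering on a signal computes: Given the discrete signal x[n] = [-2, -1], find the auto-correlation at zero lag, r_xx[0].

The auto-correlation at zero lag r_xx[0] equals the signal energy.
r_xx[0] = sum of x[n]^2 = (-2)^2 + (-1)^2
= 4 + 1 = 5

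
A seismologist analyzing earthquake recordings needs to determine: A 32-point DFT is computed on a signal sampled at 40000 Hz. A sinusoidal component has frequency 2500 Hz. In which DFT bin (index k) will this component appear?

DFT frequency resolution = f_s/N = 40000/32 = 1250 Hz
Bin index k = f_signal / resolution = 2500 / 1250 = 2
The signal frequency 2500 Hz falls in DFT bin k = 2.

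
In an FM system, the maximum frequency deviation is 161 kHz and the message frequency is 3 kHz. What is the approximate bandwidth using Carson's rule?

Carson's rule: BW = 2*(delta_f + f_m)
= 2*(161 + 3) kHz = 328 kHz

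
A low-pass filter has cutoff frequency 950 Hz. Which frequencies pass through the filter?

A low-pass filter passes all frequencies below the cutoff frequency 950 Hz and attenuates higher frequencies.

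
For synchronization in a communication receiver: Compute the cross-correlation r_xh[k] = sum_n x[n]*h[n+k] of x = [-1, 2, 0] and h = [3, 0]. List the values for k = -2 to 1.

Both sequences indexed from 0 and zero outside their support.
Lags with overlap: k = -2 to 1.
  r_xh[-2] = x[2]*h[0] = 0
  r_xh[-1] = x[1]*h[0] + x[2]*h[1] = 6
  r_xh[0] = x[0]*h[0] + x[1]*h[1] = -3
  r_xh[1] = x[0]*h[1] = 0
r_xh = [0, 6, -3, 0] (for k = -2, ..., 1)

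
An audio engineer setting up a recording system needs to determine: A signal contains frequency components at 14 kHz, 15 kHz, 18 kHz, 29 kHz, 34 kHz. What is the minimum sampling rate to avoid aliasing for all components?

The highest frequency component is f_max = 34 kHz.
Nyquist rate = 2 * f_max = 2 * 34 kHz = 68 kHz.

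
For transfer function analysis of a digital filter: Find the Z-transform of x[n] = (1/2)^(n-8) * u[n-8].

Time-shifting property: if X(z) = Z{x[n]}, then Z{x[n-d]} = z^(-d) * X(z)
X(z) = z/(z - 1/2) for x[n] = (1/2)^n * u[n]
Z{x[n-8]} = z^(-8) * z/(z - 1/2) = z^(-7)/(z - 1/2)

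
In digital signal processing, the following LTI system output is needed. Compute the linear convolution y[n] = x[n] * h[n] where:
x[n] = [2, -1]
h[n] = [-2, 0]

y[n] = sum_k x[k]*h[n-k]. Output length = len(x) + len(h) - 1 = 2 + 2 - 1 = 3.
y[0] = 2*-2 = -4
y[1] = -1*-2 + 2*0 = 2
y[2] = -1*0 = 0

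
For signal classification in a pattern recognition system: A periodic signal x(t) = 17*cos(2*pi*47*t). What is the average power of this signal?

Average power of A*cos(wt) is A^2/2.
P = 17^2 / 2 = 289/2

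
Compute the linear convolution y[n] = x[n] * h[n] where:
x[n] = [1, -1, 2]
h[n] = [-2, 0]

y[n] = sum_k x[k]*h[n-k]. Output length = len(x) + len(h) - 1 = 3 + 2 - 1 = 4.
y[0] = 1*-2 = -2
y[1] = -1*-2 + 1*0 = 2
y[2] = 2*-2 + -1*0 = -4
y[3] = 2*0 = 0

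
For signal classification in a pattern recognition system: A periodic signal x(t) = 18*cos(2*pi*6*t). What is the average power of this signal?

Average power of A*cos(wt) is A^2/2.
P = 18^2 / 2 = 324/2 = 162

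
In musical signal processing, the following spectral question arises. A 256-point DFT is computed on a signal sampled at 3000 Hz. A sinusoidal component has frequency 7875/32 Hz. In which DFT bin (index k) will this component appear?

DFT frequency resolution = f_s/N = 3000/256 = 375/32 Hz
Bin index k = f_signal / resolution = 7875/32 / 375/32 = 21
The signal frequency 7875/32 Hz falls in DFT bin k = 21.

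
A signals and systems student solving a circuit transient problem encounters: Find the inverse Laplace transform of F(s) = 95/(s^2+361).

Standard pair: w/(s^2+w^2) <-> sin(wt)*u(t)
Recognize w^2 = 361, so w = 19; numerator 95 = 5*19.
f(t) = 5*sin(19t)*u(t)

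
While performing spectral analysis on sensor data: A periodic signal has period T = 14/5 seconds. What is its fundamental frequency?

The fundamental frequency is the reciprocal of the period.
f = 1/T = 1/(14/5) = 5/14 Hz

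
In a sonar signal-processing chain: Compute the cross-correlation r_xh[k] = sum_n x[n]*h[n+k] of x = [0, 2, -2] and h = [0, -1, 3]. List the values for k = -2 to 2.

Both sequences indexed from 0 and zero outside their support.
Lags with overlap: k = -2 to 2.
  r_xh[-2] = x[2]*h[0] = 0
  r_xh[-1] = x[1]*h[0] + x[2]*h[1] = 2
  r_xh[0] = x[0]*h[0] + x[1]*h[1] + x[2]*h[2] = -8
  r_xh[1] = x[0]*h[1] + x[1]*h[2] = 6
  r_xh[2] = x[0]*h[2] = 0
r_xh = [0, 2, -8, 6, 0] (for k = -2, ..., 2)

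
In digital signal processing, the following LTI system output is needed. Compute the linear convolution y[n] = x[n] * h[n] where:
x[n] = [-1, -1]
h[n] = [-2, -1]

y[n] = sum_k x[k]*h[n-k]. Output length = len(x) + len(h) - 1 = 2 + 2 - 1 = 3.
y[0] = -1*-2 = 2
y[1] = -1*-2 + -1*-1 = 3
y[2] = -1*-1 = 1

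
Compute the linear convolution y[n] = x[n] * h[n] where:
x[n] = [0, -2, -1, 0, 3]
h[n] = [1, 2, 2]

y[n] = sum_k x[k]*h[n-k]. Output length = len(x) + len(h) - 1 = 5 + 3 - 1 = 7.
y[0] = 0*1 = 0
y[1] = -2*1 + 0*2 = -2
y[2] = -1*1 + -2*2 + 0*2 = -5
y[3] = 0*1 + -1*2 + -2*2 = -6
y[4] = 3*1 + 0*2 + -1*2 = 1
y[5] = 3*2 + 0*2 = 6
y[6] = 3*2 = 6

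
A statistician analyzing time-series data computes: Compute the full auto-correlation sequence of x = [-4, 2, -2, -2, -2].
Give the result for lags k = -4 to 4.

r_xx[k] = sum_m x[m]*x[m+k], indexed from 0, for k = -4 to 4:
  r_xx[-4] = x[4]*x[0] = 8
  r_xx[-3] = x[3]*x[0] + x[4]*x[1] = 4
  r_xx[-2] = x[2]*x[0] + x[3]*x[1] + x[4]*x[2] = 8
  r_xx[-1] = x[1]*x[0] + x[2]*x[1] + x[3]*x[2] + x[4]*x[3] = -4
  r_xx[0] = x[0]*x[0] + x[1]*x[1] + x[2]*x[2] + x[3]*x[3] + x[4]*x[4] = 32
  r_xx[1] = x[0]*x[1] + x[1]*x[2] + x[2]*x[3] + x[3]*x[4] = -4
  r_xx[2] = x[0]*x[2] + x[1]*x[3] + x[2]*x[4] = 8
  r_xx[3] = x[0]*x[3] + x[1]*x[4] = 4
  r_xx[4] = x[0]*x[4] = 8
r_xx = [8, 4, 8, -4, 32, -4, 8, 4, 8]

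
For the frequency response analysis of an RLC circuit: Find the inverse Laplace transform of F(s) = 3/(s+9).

Standard pair: k/(s+a) <-> k*e^(-at)*u(t)
With k=3, a=9: f(t) = 3*e^(-9t)*u(t)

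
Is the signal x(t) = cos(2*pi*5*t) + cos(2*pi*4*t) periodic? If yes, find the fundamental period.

f1 = 5 Hz, f2 = 4 Hz
Period T1 = 1/5, T2 = 1/4
Ratio T1/T2 = 4/5, which is rational.
The signal is periodic with fundamental period T = 1/GCD(5,4) = 1 s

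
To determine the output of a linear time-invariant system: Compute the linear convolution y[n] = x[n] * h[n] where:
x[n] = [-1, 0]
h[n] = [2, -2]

y[n] = sum_k x[k]*h[n-k]. Output length = len(x) + len(h) - 1 = 2 + 2 - 1 = 3.
y[0] = -1*2 = -2
y[1] = 0*2 + -1*-2 = 2
y[2] = 0*-2 = 0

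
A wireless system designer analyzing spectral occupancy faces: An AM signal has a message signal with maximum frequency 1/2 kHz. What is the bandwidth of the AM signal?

In AM (double-sideband), the bandwidth is twice the message frequency.
BW = 2 * f_m = 2 * 1/2 kHz = 1 kHz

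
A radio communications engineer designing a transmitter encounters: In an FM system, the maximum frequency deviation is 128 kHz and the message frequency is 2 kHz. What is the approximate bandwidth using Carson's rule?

Carson's rule: BW = 2*(delta_f + f_m)
= 2*(128 + 2) kHz = 260 kHz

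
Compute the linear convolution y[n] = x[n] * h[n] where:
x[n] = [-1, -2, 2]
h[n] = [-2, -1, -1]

y[n] = sum_k x[k]*h[n-k]. Output length = len(x) + len(h) - 1 = 3 + 3 - 1 = 5.
y[0] = -1*-2 = 2
y[1] = -2*-2 + -1*-1 = 5
y[2] = 2*-2 + -2*-1 + -1*-1 = -1
y[3] = 2*-1 + -2*-1 = 0
y[4] = 2*-1 = -2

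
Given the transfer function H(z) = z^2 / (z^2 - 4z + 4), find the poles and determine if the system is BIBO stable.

Poles are roots of the denominator: z^2 - 4z + 4 = 0.
Quadratic formula: z = [-(-4) +/- sqrt((-4)^2 - 4*(4))] / 2
Discriminant = 16 - 16 = 0; sqrt = 0.
z = (4 +/- 0) / 2 = 2 (repeated root).
|p1| = 2, |p2| = 2.
For BIBO stability, all poles must lie inside the unit circle (|p| < 1).
System is UNSTABLE since at least one |p| >= 1.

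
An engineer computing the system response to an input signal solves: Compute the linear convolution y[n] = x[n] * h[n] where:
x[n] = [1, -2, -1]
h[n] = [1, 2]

y[n] = sum_k x[k]*h[n-k]. Output length = len(x) + len(h) - 1 = 3 + 2 - 1 = 4.
y[0] = 1*1 = 1
y[1] = -2*1 + 1*2 = 0
y[2] = -1*1 + -2*2 = -5
y[3] = -1*2 = -2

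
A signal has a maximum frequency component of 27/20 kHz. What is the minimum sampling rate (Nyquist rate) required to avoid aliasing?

By the Nyquist-Shannon sampling theorem,
the minimum sampling rate (Nyquist rate) must be at least 2 * f_max.
Nyquist rate = 2 * 27/20 kHz = 27/10 kHz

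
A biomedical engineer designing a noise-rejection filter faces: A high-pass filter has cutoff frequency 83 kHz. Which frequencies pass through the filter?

A high-pass filter passes all frequencies above the cutoff frequency 83 kHz and attenuates lower frequencies.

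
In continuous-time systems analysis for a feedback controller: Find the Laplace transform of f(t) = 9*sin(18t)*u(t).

Standard pair: sin(wt)*u(t) <-> w/(s^2+w^2)
With w = 18: L{9*sin(18t)*u(t)} = 162/(s^2+324)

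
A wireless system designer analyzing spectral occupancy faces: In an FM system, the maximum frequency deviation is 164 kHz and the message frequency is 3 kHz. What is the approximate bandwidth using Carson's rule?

Carson's rule: BW = 2*(delta_f + f_m)
= 2*(164 + 3) kHz = 334 kHz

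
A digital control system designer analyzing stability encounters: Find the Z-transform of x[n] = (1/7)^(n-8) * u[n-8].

Time-shifting property: if X(z) = Z{x[n]}, then Z{x[n-d]} = z^(-d) * X(z)
X(z) = z/(z - 1/7) for x[n] = (1/7)^n * u[n]
Z{x[n-8]} = z^(-8) * z/(z - 1/7) = z^(-7)/(z - 1/7)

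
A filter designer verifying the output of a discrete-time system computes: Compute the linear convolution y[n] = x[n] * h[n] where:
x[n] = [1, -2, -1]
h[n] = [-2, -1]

y[n] = sum_k x[k]*h[n-k]. Output length = len(x) + len(h) - 1 = 3 + 2 - 1 = 4.
y[0] = 1*-2 = -2
y[1] = -2*-2 + 1*-1 = 3
y[2] = -1*-2 + -2*-1 = 4
y[3] = -1*-1 = 1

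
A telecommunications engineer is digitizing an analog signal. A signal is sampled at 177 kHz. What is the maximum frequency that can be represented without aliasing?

The maximum frequency that can be represented without aliasing
is the Nyquist frequency: f_max = f_s / 2 = 177 kHz / 2 = 177/2 kHz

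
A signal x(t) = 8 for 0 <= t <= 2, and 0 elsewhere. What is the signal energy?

Energy = integral of |x(t)|^2 dt over the signal duration
= 8^2 * 2 = 64 * 2 = 128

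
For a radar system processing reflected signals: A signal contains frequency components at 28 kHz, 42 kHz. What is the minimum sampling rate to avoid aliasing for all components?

The highest frequency component is f_max = 42 kHz.
Nyquist rate = 2 * f_max = 2 * 42 kHz = 84 kHz.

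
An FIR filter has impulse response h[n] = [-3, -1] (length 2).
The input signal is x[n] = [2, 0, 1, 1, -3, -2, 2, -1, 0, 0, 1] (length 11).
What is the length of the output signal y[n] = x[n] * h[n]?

For linear convolution, the output length is:
len(y) = len(x) + len(h) - 1 = 11 + 2 - 1 = 12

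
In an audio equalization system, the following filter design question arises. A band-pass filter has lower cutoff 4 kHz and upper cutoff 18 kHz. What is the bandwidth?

Bandwidth = f_high - f_low
= 18 kHz - 4 kHz = 14 kHz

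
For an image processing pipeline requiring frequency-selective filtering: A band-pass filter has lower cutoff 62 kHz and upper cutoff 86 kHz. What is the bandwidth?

Bandwidth = f_high - f_low
= 86 kHz - 62 kHz = 24 kHz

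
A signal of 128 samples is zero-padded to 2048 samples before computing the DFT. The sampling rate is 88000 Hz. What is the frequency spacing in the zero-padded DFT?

Original DFT: N = 128, resolution = f_s/N = 88000/128 = 1375/2 Hz
Zero-padded DFT: N = 2048, resolution = f_s/N = 88000/2048 = 1375/32 Hz
Zero-padding interpolates the spectrum (finer frequency grid)
but does NOT improve the true spectral resolution (ability to resolve close frequencies).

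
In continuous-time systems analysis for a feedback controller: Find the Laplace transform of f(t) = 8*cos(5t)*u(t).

Standard pair: cos(wt)*u(t) <-> s/(s^2+w^2)
With w = 5: L{8*cos(5t)*u(t)} = 8s/(s^2+25)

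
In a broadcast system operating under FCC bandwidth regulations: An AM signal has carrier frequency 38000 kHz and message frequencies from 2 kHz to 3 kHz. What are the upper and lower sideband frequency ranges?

Upper sideband (USB) = fc + [fm_low, fm_high] = 38000 + [2, 3] = [38002, 38003] kHz
Lower sideband (LSB) = fc - [fm_high, fm_low] = 38000 - [3, 2] = [37997, 37998] kHz
Total occupied spectrum: 37997 kHz to 38003 kHz (plus carrier at 38000 kHz)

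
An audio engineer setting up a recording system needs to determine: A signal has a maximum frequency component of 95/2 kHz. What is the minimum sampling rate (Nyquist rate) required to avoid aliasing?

By the Nyquist-Shannon sampling theorem,
the minimum sampling rate (Nyquist rate) must be at least 2 * f_max.
Nyquist rate = 2 * 95/2 kHz = 95 kHz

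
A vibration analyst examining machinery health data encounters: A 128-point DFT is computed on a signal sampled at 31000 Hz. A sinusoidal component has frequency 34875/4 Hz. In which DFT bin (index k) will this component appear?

DFT frequency resolution = f_s/N = 31000/128 = 3875/16 Hz
Bin index k = f_signal / resolution = 34875/4 / 3875/16 = 36
The signal frequency 34875/4 Hz falls in DFT bin k = 36.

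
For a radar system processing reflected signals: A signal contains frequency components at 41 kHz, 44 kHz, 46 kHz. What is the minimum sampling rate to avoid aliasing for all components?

The highest frequency component is f_max = 46 kHz.
Nyquist rate = 2 * f_max = 2 * 46 kHz = 92 kHz.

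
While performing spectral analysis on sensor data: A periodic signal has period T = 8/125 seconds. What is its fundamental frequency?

The fundamental frequency is the reciprocal of the period.
f = 1/T = 1/(8/125) = 125/8 Hz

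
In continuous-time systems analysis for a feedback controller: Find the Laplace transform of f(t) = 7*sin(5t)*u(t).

Standard pair: sin(wt)*u(t) <-> w/(s^2+w^2)
With w = 5: L{7*sin(5t)*u(t)} = 35/(s^2+25)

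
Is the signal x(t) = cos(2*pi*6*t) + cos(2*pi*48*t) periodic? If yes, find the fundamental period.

f1 = 6 Hz, f2 = 48 Hz
Period T1 = 1/6, T2 = 1/48
Ratio T1/T2 = 48/6, which is rational.
The signal is periodic with fundamental period T = 1/GCD(6,48) = 1/6 s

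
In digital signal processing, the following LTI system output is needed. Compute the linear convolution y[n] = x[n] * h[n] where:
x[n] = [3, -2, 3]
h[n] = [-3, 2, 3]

y[n] = sum_k x[k]*h[n-k]. Output length = len(x) + len(h) - 1 = 3 + 3 - 1 = 5.
y[0] = 3*-3 = -9
y[1] = -2*-3 + 3*2 = 12
y[2] = 3*-3 + -2*2 + 3*3 = -4
y[3] = 3*2 + -2*3 = 0
y[4] = 3*3 = 9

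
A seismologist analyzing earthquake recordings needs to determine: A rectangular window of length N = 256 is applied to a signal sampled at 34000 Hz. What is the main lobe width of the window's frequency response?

For a rectangular window of length N,
the main lobe width in frequency is 2*f_s/N.
= 2*34000/256 = 2125/8 Hz
This determines the minimum frequency separation for resolving two sinusoids.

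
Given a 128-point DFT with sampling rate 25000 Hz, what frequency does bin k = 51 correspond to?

The frequency of DFT bin k is: f_k = k * f_s / N
f_51 = 51 * 25000 / 128 = 159375/16 Hz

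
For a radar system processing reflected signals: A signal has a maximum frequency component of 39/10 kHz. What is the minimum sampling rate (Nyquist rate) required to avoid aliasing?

By the Nyquist-Shannon sampling theorem,
the minimum sampling rate (Nyquist rate) must be at least 2 * f_max.
Nyquist rate = 2 * 39/10 kHz = 39/5 kHz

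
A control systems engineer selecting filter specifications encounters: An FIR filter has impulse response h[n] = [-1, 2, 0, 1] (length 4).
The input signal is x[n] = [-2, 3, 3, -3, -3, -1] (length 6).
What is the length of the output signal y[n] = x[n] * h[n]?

For linear convolution, the output length is:
len(y) = len(x) + len(h) - 1 = 6 + 4 - 1 = 9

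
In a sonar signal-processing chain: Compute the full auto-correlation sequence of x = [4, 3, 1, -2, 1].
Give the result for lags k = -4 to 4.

r_xx[k] = sum_m x[m]*x[m+k], indexed from 0, for k = -4 to 4:
  r_xx[-4] = x[4]*x[0] = 4
  r_xx[-3] = x[3]*x[0] + x[4]*x[1] = -5
  r_xx[-2] = x[2]*x[0] + x[3]*x[1] + x[4]*x[2] = -1
  r_xx[-1] = x[1]*x[0] + x[2]*x[1] + x[3]*x[2] + x[4]*x[3] = 11
  r_xx[0] = x[0]*x[0] + x[1]*x[1] + x[2]*x[2] + x[3]*x[3] + x[4]*x[4] = 31
  r_xx[1] = x[0]*x[1] + x[1]*x[2] + x[2]*x[3] + x[3]*x[4] = 11
  r_xx[2] = x[0]*x[2] + x[1]*x[3] + x[2]*x[4] = -1
  r_xx[3] = x[0]*x[3] + x[1]*x[4] = -5
  r_xx[4] = x[0]*x[4] = 4
r_xx = [4, -5, -1, 11, 31, 11, -1, -5, 4]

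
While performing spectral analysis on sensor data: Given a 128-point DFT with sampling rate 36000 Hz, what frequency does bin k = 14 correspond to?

The frequency of DFT bin k is: f_k = k * f_s / N
f_14 = 14 * 36000 / 128 = 7875/2 Hz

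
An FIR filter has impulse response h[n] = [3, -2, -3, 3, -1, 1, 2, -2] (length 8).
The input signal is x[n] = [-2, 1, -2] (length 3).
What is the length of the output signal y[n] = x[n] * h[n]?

For linear convolution, the output length is:
len(y) = len(x) + len(h) - 1 = 3 + 8 - 1 = 10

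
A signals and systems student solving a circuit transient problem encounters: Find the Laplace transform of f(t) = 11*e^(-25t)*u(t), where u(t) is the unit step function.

Standard Laplace transform pair:
e^(-at)*u(t) <-> 1/(s+a)
With a = 25: L{11*e^(-25t)*u(t)} = 11/(s+25), ROC: Re(s) > -25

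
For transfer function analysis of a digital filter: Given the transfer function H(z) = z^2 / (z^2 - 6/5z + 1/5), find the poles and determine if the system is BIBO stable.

Poles are roots of the denominator: z^2 - 6/5z + 1/5 = 0.
Quadratic formula: z = [-(-6/5) +/- sqrt((-6/5)^2 - 4*(1/5))] / 2
Discriminant = 36/25 - 4/5 = 16/25; sqrt = 4/5.
z = (6/5 +/- 4/5) / 2 => z = 1 or z = 1/5.
|p1| = 1, |p2| = 1/5.
For BIBO stability, all poles must lie inside the unit circle (|p| < 1).
System is UNSTABLE since at least one |p| >= 1.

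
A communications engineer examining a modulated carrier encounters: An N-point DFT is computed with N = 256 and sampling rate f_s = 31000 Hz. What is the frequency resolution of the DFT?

DFT frequency resolution = f_s / N
= 31000 / 256 = 3875/32 Hz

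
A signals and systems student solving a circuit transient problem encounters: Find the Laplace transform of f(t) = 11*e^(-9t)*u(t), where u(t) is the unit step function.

Standard Laplace transform pair:
e^(-at)*u(t) <-> 1/(s+a)
With a = 9: L{11*e^(-9t)*u(t)} = 11/(s+9), ROC: Re(s) > -9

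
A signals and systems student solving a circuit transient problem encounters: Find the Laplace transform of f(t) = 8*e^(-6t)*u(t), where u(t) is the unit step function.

Standard Laplace transform pair:
e^(-at)*u(t) <-> 1/(s+a)
With a = 6: L{8*e^(-6t)*u(t)} = 8/(s+6), ROC: Re(s) > -6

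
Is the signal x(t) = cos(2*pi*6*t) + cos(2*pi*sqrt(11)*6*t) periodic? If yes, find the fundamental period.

f1 = 6 Hz, f2 = 6*sqrt(11) Hz
Ratio f2/f1 = sqrt(11), which is irrational.
Since the frequency ratio is irrational, no common period exists.
The signal is not periodic.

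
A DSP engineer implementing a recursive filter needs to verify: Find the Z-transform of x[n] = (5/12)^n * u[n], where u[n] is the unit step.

The Z-transform of a^n * u[n] is z/(z-a) for |z| > |a|.
Here a = 5/12, so X(z) = z/(z - (5/12)) = 12z/(12z - 5)
ROC: |z| > 5/12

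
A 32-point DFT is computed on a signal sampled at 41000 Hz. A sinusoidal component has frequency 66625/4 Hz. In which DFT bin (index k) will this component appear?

DFT frequency resolution = f_s/N = 41000/32 = 5125/4 Hz
Bin index k = f_signal / resolution = 66625/4 / 5125/4 = 13
The signal frequency 66625/4 Hz falls in DFT bin k = 13.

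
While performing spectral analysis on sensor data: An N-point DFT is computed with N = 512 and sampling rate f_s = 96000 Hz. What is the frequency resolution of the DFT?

DFT frequency resolution = f_s / N
= 96000 / 512 = 375/2 Hz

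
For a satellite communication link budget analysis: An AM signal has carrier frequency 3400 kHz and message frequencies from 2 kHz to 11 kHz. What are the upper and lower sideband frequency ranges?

Upper sideband (USB) = fc + [fm_low, fm_high] = 3400 + [2, 11] = [3402, 3411] kHz
Lower sideband (LSB) = fc - [fm_high, fm_low] = 3400 - [11, 2] = [3389, 3398] kHz
Total occupied spectrum: 3389 kHz to 3411 kHz (plus carrier at 3400 kHz)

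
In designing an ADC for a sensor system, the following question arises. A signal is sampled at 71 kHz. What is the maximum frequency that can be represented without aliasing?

The maximum frequency that can be represented without aliasing
is the Nyquist frequency: f_max = f_s / 2 = 71 kHz / 2 = 71/2 kHz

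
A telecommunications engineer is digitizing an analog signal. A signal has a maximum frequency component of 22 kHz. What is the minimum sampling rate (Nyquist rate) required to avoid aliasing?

By the Nyquist-Shannon sampling theorem,
the minimum sampling rate (Nyquist rate) must be at least 2 * f_max.
Nyquist rate = 2 * 22 kHz = 44 kHz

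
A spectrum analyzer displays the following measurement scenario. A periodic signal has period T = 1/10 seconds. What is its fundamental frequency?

The fundamental frequency is the reciprocal of the period.
f = 1/T = 1/(1/10) = 10 Hz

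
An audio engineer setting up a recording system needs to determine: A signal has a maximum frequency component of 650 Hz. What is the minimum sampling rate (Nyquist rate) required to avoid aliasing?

By the Nyquist-Shannon sampling theorem,
the minimum sampling rate (Nyquist rate) must be at least 2 * f_max.
Nyquist rate = 2 * 650 Hz = 1300 Hz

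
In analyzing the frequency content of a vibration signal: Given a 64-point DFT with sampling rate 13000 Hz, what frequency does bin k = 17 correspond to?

The frequency of DFT bin k is: f_k = k * f_s / N
f_17 = 17 * 13000 / 64 = 27625/8 Hz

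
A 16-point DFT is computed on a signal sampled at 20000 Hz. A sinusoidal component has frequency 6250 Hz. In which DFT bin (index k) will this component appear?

DFT frequency resolution = f_s/N = 20000/16 = 1250 Hz
Bin index k = f_signal / resolution = 6250 / 1250 = 5
The signal frequency 6250 Hz falls in DFT bin k = 5.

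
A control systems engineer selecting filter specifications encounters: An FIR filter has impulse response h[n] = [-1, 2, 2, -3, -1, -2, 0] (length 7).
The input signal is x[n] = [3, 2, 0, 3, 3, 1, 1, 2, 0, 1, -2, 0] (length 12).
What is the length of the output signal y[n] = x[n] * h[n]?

For linear convolution, the output length is:
len(y) = len(x) + len(h) - 1 = 12 + 7 - 1 = 18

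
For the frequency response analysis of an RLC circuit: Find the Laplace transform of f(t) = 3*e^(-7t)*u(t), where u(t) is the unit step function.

Standard Laplace transform pair:
e^(-at)*u(t) <-> 1/(s+a)
With a = 7: L{3*e^(-7t)*u(t)} = 3/(s+7), ROC: Re(s) > -7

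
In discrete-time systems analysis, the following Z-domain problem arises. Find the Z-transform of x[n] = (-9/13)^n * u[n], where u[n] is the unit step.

The Z-transform of a^n * u[n] is z/(z-a) for |z| > |a|.
Here a = -9/13, so X(z) = z/(z - (-9/13)) = 13z/(13z + 9)
ROC: |z| > 9/13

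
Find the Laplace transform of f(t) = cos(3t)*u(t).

Standard pair: cos(wt)*u(t) <-> s/(s^2+w^2)
With w = 3: L{cos(3t)*u(t)} = s/(s^2+9)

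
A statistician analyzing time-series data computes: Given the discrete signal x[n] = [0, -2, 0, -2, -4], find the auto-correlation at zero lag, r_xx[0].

The auto-correlation at zero lag r_xx[0] equals the signal energy.
r_xx[0] = sum of x[n]^2 = 0^2 + (-2)^2 + 0^2 + (-2)^2 + (-4)^2
= 0 + 4 + 0 + 4 + 16 = 24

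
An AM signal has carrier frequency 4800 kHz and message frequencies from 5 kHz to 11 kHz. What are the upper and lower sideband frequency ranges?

Upper sideband (USB) = fc + [fm_low, fm_high] = 4800 + [5, 11] = [4805, 4811] kHz
Lower sideband (LSB) = fc - [fm_high, fm_low] = 4800 - [11, 5] = [4789, 4795] kHz
Total occupied spectrum: 4789 kHz to 4811 kHz (plus carrier at 4800 kHz)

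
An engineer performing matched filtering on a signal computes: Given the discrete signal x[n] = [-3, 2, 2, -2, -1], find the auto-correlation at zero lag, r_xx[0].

The auto-correlation at zero lag r_xx[0] equals the signal energy.
r_xx[0] = sum of x[n]^2 = (-3)^2 + 2^2 + 2^2 + (-2)^2 + (-1)^2
= 9 + 4 + 4 + 4 + 1 = 22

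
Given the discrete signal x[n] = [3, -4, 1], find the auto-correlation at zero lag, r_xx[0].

The auto-correlation at zero lag r_xx[0] equals the signal energy.
r_xx[0] = sum of x[n]^2 = 3^2 + (-4)^2 + 1^2
= 9 + 16 + 1 = 26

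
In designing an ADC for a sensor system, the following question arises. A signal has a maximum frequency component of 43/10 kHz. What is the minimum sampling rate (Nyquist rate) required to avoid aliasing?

By the Nyquist-Shannon sampling theorem,
the minimum sampling rate (Nyquist rate) must be at least 2 * f_max.
Nyquist rate = 2 * 43/10 kHz = 43/5 kHz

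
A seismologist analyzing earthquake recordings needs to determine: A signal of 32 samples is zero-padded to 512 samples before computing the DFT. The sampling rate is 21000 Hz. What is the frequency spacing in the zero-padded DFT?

Original DFT: N = 32, resolution = f_s/N = 21000/32 = 2625/4 Hz
Zero-padded DFT: N = 512, resolution = f_s/N = 21000/512 = 2625/64 Hz
Zero-padding interpolates the spectrum (finer frequency grid)
but does NOT improve the true spectral resolution (ability to resolve close frequencies).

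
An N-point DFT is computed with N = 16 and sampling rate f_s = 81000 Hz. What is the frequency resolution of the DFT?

DFT frequency resolution = f_s / N
= 81000 / 16 = 10125/2 Hz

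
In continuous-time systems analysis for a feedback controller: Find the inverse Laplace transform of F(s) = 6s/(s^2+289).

Standard pair: s/(s^2+w^2) <-> cos(wt)*u(t)
With k=6, w=17: f(t) = 6*cos(17t)*u(t)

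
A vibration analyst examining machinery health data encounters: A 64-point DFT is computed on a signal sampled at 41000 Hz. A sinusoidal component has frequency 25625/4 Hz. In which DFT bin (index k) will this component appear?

DFT frequency resolution = f_s/N = 41000/64 = 5125/8 Hz
Bin index k = f_signal / resolution = 25625/4 / 5125/8 = 10
The signal frequency 25625/4 Hz falls in DFT bin k = 10.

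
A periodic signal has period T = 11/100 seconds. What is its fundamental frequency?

The fundamental frequency is the reciprocal of the period.
f = 1/T = 1/(11/100) = 100/11 Hz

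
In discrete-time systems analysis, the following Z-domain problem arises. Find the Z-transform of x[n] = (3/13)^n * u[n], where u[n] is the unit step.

The Z-transform of a^n * u[n] is z/(z-a) for |z| > |a|.
Here a = 3/13, so X(z) = z/(z - (3/13)) = 13z/(13z - 3)
ROC: |z| > 3/13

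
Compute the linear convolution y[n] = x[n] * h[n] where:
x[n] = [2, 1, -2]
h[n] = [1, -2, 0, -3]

y[n] = sum_k x[k]*h[n-k]. Output length = len(x) + len(h) - 1 = 3 + 4 - 1 = 6.
y[0] = 2*1 = 2
y[1] = 1*1 + 2*-2 = -3
y[2] = -2*1 + 1*-2 + 2*0 = -4
y[3] = -2*-2 + 1*0 + 2*-3 = -2
y[4] = -2*0 + 1*-3 = -3
y[5] = -2*-3 = 6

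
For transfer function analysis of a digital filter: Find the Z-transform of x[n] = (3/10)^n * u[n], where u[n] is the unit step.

The Z-transform of a^n * u[n] is z/(z-a) for |z| > |a|.
Here a = 3/10, so X(z) = z/(z - (3/10)) = 10z/(10z - 3)
ROC: |z| > 3/10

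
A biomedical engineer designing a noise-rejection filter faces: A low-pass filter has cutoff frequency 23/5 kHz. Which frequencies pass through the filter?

A low-pass filter passes all frequencies below the cutoff frequency 23/5 kHz and attenuates higher frequencies.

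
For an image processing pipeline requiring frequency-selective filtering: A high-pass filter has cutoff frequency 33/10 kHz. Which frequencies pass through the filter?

A high-pass filter passes all frequencies above the cutoff frequency 33/10 kHz and attenuates lower frequencies.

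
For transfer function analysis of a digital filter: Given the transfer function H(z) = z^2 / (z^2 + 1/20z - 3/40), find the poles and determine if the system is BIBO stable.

Poles are roots of the denominator: z^2 + 1/20z - 3/40 = 0.
Quadratic formula: z = [-(1/20) +/- sqrt((1/20)^2 - 4*(-3/40))] / 2
Discriminant = 1/400 + 3/10 = 121/400; sqrt = 11/20.
z = (-1/20 +/- 11/20) / 2 => z = 1/4 or z = -3/10.
|p1| = 1/4, |p2| = 3/10.
For BIBO stability, all poles must lie inside the unit circle (|p| < 1).
System is STABLE since both |p| < 1.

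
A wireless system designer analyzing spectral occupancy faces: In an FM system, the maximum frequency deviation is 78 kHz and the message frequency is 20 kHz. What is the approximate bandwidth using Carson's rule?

Carson's rule: BW = 2*(delta_f + f_m)
= 2*(78 + 20) kHz = 196 kHz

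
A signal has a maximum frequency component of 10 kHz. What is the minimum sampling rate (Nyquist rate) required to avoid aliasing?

By the Nyquist-Shannon sampling theorem,
the minimum sampling rate (Nyquist rate) must be at least 2 * f_max.
Nyquist rate = 2 * 10 kHz = 20 kHz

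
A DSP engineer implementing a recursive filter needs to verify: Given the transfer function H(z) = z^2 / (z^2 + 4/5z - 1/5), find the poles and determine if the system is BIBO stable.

Poles are roots of the denominator: z^2 + 4/5z - 1/5 = 0.
Quadratic formula: z = [-(4/5) +/- sqrt((4/5)^2 - 4*(-1/5))] / 2
Discriminant = 16/25 + 4/5 = 36/25; sqrt = 6/5.
z = (-4/5 +/- 6/5) / 2 => z = 1/5 or z = -1.
|p1| = 1, |p2| = 1/5.
For BIBO stability, all poles must lie inside the unit circle (|p| < 1).
System is UNSTABLE since at least one |p| >= 1.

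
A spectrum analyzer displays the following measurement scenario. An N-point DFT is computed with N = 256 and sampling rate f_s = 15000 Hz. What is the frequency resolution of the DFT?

DFT frequency resolution = f_s / N
= 15000 / 256 = 1875/32 Hz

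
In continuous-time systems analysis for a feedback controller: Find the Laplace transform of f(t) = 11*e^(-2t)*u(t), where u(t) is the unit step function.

Standard Laplace transform pair:
e^(-at)*u(t) <-> 1/(s+a)
With a = 2: L{11*e^(-2t)*u(t)} = 11/(s+2), ROC: Re(s) > -2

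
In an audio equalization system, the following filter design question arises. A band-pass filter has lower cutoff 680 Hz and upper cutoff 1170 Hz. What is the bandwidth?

Bandwidth = f_high - f_low
= 1170 Hz - 680 Hz = 490 Hz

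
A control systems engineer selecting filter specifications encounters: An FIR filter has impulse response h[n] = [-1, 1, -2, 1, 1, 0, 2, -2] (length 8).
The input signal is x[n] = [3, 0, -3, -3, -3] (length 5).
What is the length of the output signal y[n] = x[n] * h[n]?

For linear convolution, the output length is:
len(y) = len(x) + len(h) - 1 = 5 + 8 - 1 = 12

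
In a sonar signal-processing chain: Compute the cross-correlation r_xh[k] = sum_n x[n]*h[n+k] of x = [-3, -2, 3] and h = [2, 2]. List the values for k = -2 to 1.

Both sequences indexed from 0 and zero outside their support.
Lags with overlap: k = -2 to 1.
  r_xh[-2] = x[2]*h[0] = 6
  r_xh[-1] = x[1]*h[0] + x[2]*h[1] = 2
  r_xh[0] = x[0]*h[0] + x[1]*h[1] = -10
  r_xh[1] = x[0]*h[1] = -6
r_xh = [6, 2, -10, -6] (for k = -2, ..., 1)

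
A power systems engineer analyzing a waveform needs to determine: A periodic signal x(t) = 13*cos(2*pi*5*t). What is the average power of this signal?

Average power of A*cos(wt) is A^2/2.
P = 13^2 / 2 = 169/2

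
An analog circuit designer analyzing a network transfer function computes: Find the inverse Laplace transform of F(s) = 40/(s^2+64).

Standard pair: w/(s^2+w^2) <-> sin(wt)*u(t)
Recognize w^2 = 64, so w = 8; numerator 40 = 5*8.
f(t) = 5*sin(8t)*u(t)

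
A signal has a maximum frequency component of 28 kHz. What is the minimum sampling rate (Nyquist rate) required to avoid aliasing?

By the Nyquist-Shannon sampling theorem,
the minimum sampling rate (Nyquist rate) must be at least 2 * f_max.
Nyquist rate = 2 * 28 kHz = 56 kHz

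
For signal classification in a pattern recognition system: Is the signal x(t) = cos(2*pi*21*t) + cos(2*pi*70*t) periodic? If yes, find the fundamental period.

f1 = 21 Hz, f2 = 70 Hz
Period T1 = 1/21, T2 = 1/70
Ratio T1/T2 = 70/21, which is rational.
The signal is periodic with fundamental period T = 1/GCD(21,70) = 1/7 s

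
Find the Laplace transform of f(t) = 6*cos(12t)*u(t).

Standard pair: cos(wt)*u(t) <-> s/(s^2+w^2)
With w = 12: L{6*cos(12t)*u(t)} = 6s/(s^2+144)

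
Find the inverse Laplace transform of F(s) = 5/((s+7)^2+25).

Standard pair: w/((s+a)^2+w^2) <-> e^(-at)*sin(wt)*u(t)
With a=7, w=5: f(t) = e^(-7t)*sin(5t)*u(t)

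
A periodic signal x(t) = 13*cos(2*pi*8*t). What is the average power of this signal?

Average power of A*cos(wt) is A^2/2.
P = 13^2 / 2 = 169/2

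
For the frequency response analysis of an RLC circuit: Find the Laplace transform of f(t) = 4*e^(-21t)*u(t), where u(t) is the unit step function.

Standard Laplace transform pair:
e^(-at)*u(t) <-> 1/(s+a)
With a = 21: L{4*e^(-21t)*u(t)} = 4/(s+21), ROC: Re(s) > -21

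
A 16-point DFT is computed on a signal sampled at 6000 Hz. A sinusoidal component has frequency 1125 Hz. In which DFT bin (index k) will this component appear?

DFT frequency resolution = f_s/N = 6000/16 = 375 Hz
Bin index k = f_signal / resolution = 1125 / 375 = 3
The signal frequency 1125 Hz falls in DFT bin k = 3.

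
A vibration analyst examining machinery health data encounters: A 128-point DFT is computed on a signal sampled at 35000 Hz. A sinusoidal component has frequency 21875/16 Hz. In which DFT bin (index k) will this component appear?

DFT frequency resolution = f_s/N = 35000/128 = 4375/16 Hz
Bin index k = f_signal / resolution = 21875/16 / 4375/16 = 5
The signal frequency 21875/16 Hz falls in DFT bin k = 5.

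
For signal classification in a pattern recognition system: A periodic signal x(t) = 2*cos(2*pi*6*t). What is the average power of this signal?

Average power of A*cos(wt) is A^2/2.
P = 2^2 / 2 = 4/2 = 2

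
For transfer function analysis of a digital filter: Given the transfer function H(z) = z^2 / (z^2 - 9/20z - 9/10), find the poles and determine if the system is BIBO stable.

Poles are roots of the denominator: z^2 - 9/20z - 9/10 = 0.
Quadratic formula: z = [-(-9/20) +/- sqrt((-9/20)^2 - 4*(-9/10))] / 2
Discriminant = 81/400 + 18/5 = 1521/400; sqrt = 39/20.
z = (9/20 +/- 39/20) / 2 => z = 6/5 or z = -3/4.
|p1| = 6/5, |p2| = 3/4.
For BIBO stability, all poles must lie inside the unit circle (|p| < 1).
System is UNSTABLE since at least one |p| >= 1.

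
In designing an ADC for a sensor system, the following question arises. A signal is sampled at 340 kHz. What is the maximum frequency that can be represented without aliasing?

The maximum frequency that can be represented without aliasing
is the Nyquist frequency: f_max = f_s / 2 = 340 kHz / 2 = 170 kHz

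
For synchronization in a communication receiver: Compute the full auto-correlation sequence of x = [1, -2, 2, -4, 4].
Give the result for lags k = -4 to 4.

r_xx[k] = sum_m x[m]*x[m+k], indexed from 0, for k = -4 to 4:
  r_xx[-4] = x[4]*x[0] = 4
  r_xx[-3] = x[3]*x[0] + x[4]*x[1] = -12
  r_xx[-2] = x[2]*x[0] + x[3]*x[1] + x[4]*x[2] = 18
  r_xx[-1] = x[1]*x[0] + x[2]*x[1] + x[3]*x[2] + x[4]*x[3] = -30
  r_xx[0] = x[0]*x[0] + x[1]*x[1] + x[2]*x[2] + x[3]*x[3] + x[4]*x[4] = 41
  r_xx[1] = x[0]*x[1] + x[1]*x[2] + x[2]*x[3] + x[3]*x[4] = -30
  r_xx[2] = x[0]*x[2] + x[1]*x[3] + x[2]*x[4] = 18
  r_xx[3] = x[0]*x[3] + x[1]*x[4] = -12
  r_xx[4] = x[0]*x[4] = 4
r_xx = [4, -12, 18, -30, 41, -30, 18, -12, 4]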